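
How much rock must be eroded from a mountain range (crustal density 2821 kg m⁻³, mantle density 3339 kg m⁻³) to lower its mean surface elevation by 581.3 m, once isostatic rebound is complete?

3750 m

Net drop Δ = e − u = e − e ρ_c/ρ_m = e (ρ_m − ρ_c)/ρ_m.
e = Δ ρ_m/(ρ_m − ρ_c) = 581.3 m × 3339/518 = 3750 m.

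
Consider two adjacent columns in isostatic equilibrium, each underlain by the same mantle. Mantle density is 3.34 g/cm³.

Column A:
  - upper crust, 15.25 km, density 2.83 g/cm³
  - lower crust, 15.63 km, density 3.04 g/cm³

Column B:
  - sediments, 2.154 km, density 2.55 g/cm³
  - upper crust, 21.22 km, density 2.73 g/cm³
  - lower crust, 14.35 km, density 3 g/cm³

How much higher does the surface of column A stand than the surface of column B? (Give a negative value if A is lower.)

−2.11 km

For any compensation level in the mantle, the mantle terms cancel and isostasy reduces to e = (Σt_A − Σt_B) − (Σ(ρt)_A − Σ(ρt)_B) / ρ_m.
Σt_A = 30.88 km; Σt_B = 37.724 km; Σ(ρt)_A = 90.6727; Σ(ρt)_B = 106.4733 (in km·g/cm³).
e = (30.88 − 37.724) − (90.6727 − 106.4733) / 3.34 = −2.11 km.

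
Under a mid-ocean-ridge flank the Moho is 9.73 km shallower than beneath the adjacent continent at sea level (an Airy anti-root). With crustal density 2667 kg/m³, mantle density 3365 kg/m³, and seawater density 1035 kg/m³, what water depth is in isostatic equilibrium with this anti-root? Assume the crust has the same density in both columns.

4.16 km

Replacing a thickness d of crust by seawater at the top must be balanced by replacing crust with mantle at the base: d (ρ_c − ρ_w) = a (ρ_m − ρ_c).
d = a (ρ_m − ρ_c)/(ρ_c − ρ_w) = 9.73 km × 698/1632 = 4.16 km.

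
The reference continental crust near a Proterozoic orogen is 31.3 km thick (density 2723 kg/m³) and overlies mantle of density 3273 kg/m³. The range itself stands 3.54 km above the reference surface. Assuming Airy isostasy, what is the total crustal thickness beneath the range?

52.4 km

Root depth r = h ρ_c / (ρ_m − ρ_c) = 3.54 km × 2723 / 550 = 17.53 km.
Total thickness = T + h + r = 31.3 km + 3.54 km + 17.53 km = 52.4 km.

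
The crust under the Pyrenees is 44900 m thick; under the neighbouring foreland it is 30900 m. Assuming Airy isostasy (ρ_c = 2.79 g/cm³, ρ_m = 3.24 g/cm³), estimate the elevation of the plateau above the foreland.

1940 m

Excess crust Δ = 44900 m − 30900 m = 14000 m, split between elevation h and root r with h + r = Δ.
Airy balance ρ_c h = (ρ_m − ρ_c) r gives r = h ρ_c/(ρ_m − ρ_c), so h (1 + ρ_c/(ρ_m − ρ_c)) = Δ, i.e. h = Δ (ρ_m − ρ_c)/ρ_m.
h = 14000 m × 0.45/3.24 = 1940 m.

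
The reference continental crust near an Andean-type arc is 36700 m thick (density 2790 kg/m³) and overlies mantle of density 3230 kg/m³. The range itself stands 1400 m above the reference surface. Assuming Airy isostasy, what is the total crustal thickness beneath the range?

Root depth r = h ρ_c / (ρ_m − ρ_c) = 1400 m × 2790 / 440 = 8877 m.
Total thickness = T + h + r = 36700 m + 1400 m + 8877 m = 47000 m.

47000 m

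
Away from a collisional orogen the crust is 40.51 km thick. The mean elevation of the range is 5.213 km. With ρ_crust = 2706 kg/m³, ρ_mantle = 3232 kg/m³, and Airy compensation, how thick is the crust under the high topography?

Root depth r = h ρ_c / (ρ_m − ρ_c) = 5.213 km × 2706 / 526 = 26.82 km.
Total thickness = T + h + r = 40.51 km + 5.213 km + 26.82 km = 72.5 km.

72.5 km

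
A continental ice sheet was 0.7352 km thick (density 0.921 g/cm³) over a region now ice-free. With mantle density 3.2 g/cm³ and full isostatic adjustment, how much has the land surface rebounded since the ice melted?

0.212 km

Removing the load lets mantle flow back in; uplift u satisfies ρ_ice t = ρ_m u.
u = t ρ_ice/ρ_m = 0.7352 km × 0.921/3.2 = 0.212 km.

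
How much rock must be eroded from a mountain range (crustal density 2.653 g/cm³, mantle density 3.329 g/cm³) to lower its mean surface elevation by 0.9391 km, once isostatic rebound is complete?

Net drop Δ = e − u = e − e ρ_c/ρ_m = e (ρ_m − ρ_c)/ρ_m.
e = Δ ρ_m/(ρ_m − ρ_c) = 0.9391 km × 3.329/0.676 = 4.62 km.

4.62 km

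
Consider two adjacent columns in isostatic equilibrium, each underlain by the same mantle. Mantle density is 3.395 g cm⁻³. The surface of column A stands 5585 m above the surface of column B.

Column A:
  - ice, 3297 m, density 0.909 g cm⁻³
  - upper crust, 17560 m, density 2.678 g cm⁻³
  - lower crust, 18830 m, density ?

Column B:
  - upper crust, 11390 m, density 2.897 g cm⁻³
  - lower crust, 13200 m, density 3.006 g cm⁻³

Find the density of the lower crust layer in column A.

Take the compensation level at the base of the deeper column (depth z_c below the surface of column A) and equate Σ ρ_i t_i down to z_c; mantle fills any gap and the z_c terms cancel.
Column A: 3297×0.909 + 17560×2.678 + 18830×ρ + (z_c − 39687)×3.395
Column B: 5585×0 + 11390×2.897 + 13200×3.006 + (z_c − 5585 − 24590)×3.395
The z_c×3.395 term appears on both sides and cancels. Collect the known terms of each column as K = Σ(ρt)_known − 3.395 × (depth of known layers): K_A = 50022.653 − 3.395×39687 = −84714.712; K_B = 72676.03 − 3.395×(5585 + 24590) = −29768.095.
Balance: K_A + 18830×ρ = K_B, so ρ = (K_B − K_A)/18830 = 54946.6/18830 = 2.92 g cm⁻³.

2.92 g cm⁻³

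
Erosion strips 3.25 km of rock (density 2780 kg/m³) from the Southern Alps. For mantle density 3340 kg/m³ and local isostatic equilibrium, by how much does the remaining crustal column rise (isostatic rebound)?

2.71 km

Unloading: uplift u = e ρ_c/ρ_m = 3.25 km × 2780/3340 = 2.71 km.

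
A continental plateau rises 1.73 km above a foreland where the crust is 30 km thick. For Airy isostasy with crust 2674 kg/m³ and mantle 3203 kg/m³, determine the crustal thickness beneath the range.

40.5 km

Root depth r = h ρ_c / (ρ_m − ρ_c) = 1.73 km × 2674 / 529 = 8.745 km.
Total thickness = T + h + r = 30 km + 1.73 km + 8.745 km = 40.5 km.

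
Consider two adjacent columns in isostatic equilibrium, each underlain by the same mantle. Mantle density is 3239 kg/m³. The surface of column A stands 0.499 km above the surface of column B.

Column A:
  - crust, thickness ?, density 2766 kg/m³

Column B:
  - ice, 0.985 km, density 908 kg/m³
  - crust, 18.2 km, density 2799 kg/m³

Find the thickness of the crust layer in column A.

25.2 km

Take the compensation level at the base of the deeper column (depth z_c below the surface of column A) and equate Σ ρ_i t_i down to z_c; mantle fills any gap and the z_c terms cancel.
Column A: x×2766 + (z_c − 0 − x)×3239
Column B: 0.499×0 + 0.985×908 + 18.2×2799 + (z_c − 0.499 − 19.185)×3239
The z_c×3239 term appears on both sides and cancels. Collect the known terms of each column as K = Σ(ρt)_known − 3239 × (depth of known layers): K_A = 0 − 3239×0 = 0; K_B = 51836.18 − 3239×(0.499 + 19.185) = −11920.296.
Balance: K_A − x×(3239 − 2766) = K_B, so x = (K_A − K_B)/(3239 − 2766) = 11920.3/473 = 25.2 km.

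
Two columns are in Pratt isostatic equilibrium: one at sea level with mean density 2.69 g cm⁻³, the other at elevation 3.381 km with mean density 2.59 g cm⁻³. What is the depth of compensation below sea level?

87.6 km

ρ_ref D = ρ (D + h) → D (ρ_ref − ρ) = ρ h.
D = ρ h/(ρ_ref − ρ) = 2.59 × 3.381 km/(2.69 − 2.59) = 87.6 km.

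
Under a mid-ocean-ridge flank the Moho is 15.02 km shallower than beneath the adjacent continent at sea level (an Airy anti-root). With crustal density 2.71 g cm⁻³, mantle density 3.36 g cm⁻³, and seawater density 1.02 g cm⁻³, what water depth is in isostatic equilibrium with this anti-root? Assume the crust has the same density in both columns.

Replacing a thickness d of crust by seawater at the top must be balanced by replacing crust with mantle at the base: d (ρ_c − ρ_w) = a (ρ_m − ρ_c).
d = a (ρ_m − ρ_c)/(ρ_c − ρ_w) = 15.02 km × 0.65/1.69 = 5.78 km.

5.78 km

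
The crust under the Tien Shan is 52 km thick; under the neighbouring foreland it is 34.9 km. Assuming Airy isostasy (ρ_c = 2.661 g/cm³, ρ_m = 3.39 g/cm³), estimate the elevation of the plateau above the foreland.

Excess crust Δ = 52 km − 34.9 km = 17.1 km, split between elevation h and root r with h + r = Δ.
Airy balance ρ_c h = (ρ_m − ρ_c) r gives r = h ρ_c/(ρ_m − ρ_c), so h (1 + ρ_c/(ρ_m − ρ_c)) = Δ, i.e. h = Δ (ρ_m − ρ_c)/ρ_m.
h = 17.1 km × 0.729/3.39 = 3.68 km.

3.68 km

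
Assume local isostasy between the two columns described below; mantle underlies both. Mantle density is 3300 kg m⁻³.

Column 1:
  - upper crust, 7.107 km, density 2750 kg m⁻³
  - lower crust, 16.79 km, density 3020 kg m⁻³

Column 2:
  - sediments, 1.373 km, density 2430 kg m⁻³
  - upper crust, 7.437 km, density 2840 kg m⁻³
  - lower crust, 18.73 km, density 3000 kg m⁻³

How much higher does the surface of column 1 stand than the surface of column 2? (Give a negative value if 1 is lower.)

−0.492 km

For any compensation level in the mantle, the mantle terms cancel and isostasy reduces to e = (Σt_1 − Σt_2) − (Σ(ρt)_1 − Σ(ρt)_2) / ρ_m.
Σt_1 = 23.897 km; Σt_2 = 27.54 km; Σ(ρt)_1 = 70250.05; Σ(ρt)_2 = 80647.47 (in km·kg m⁻³).
e = (23.897 − 27.54) − (70250.05 − 80647.47) / 3300 = −0.492 km.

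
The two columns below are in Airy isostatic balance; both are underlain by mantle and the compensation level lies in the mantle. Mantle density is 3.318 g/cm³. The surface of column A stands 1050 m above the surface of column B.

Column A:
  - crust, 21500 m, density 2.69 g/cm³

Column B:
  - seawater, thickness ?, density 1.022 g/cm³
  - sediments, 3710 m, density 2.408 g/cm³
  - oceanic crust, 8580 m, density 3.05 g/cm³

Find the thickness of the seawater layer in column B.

Take the compensation level at the base of the deeper column (depth z_c below the surface of column A) and equate Σ ρ_i t_i down to z_c; mantle fills any gap and the z_c terms cancel.
Column A: 21500×2.69 + (z_c − 21500)×3.318
Column B: 1050×0 + x×1.022 + 3710×2.408 + 8580×3.05 + (z_c − 1050 − 12290 − x)×3.318
The z_c×3.318 term appears on both sides and cancels. Collect the known terms of each column as K = Σ(ρt)_known − 3.318 × (depth of known layers): K_A = 57835 − 3.318×21500 = −13502; K_B = 35102.68 − 3.318×(1050 + 12290) = −9159.44.
Balance: K_A = K_B − x×(3.318 − 1.022), so x = (K_B − K_A)/(3.318 − 1.022) = 4342.56/2.296 = 1890 m.

1890 m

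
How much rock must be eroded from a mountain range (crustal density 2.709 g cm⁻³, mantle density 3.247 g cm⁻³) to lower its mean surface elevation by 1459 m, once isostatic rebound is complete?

Net drop Δ = e − u = e − e ρ_c/ρ_m = e (ρ_m − ρ_c)/ρ_m.
e = Δ ρ_m/(ρ_m − ρ_c) = 1459 m × 3.247/0.538 = 8810 m.

8810 m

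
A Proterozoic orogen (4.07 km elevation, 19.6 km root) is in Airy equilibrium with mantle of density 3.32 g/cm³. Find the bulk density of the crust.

2.75 g/cm³

ρ_c h = (ρ_m − ρ_c) r → ρ_c (h + r) = ρ_m r → ρ_c = ρ_m r / (h + r).
ρ_c = 3.32 × 19.6 km / (4.07 km + 19.6 km) = 2.75 g/cm³.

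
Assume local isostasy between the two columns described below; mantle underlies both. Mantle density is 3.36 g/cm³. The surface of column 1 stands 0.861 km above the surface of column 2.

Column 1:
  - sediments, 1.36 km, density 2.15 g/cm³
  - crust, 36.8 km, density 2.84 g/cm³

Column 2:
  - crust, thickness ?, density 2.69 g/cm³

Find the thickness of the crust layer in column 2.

Take the compensation level at the base of the deeper column (depth z_c below the surface of column 1) and equate Σ ρ_i t_i down to z_c; mantle fills any gap and the z_c terms cancel.
Column 1: 1.36×2.15 + 36.8×2.84 + (z_c − 38.16)×3.36
Column 2: 0.861×0 + x×2.69 + (z_c − 0.861 − 0 − x)×3.36
The z_c×3.36 term appears on both sides and cancels. Collect the known terms of each column as K = Σ(ρt)_known − 3.36 × (depth of known layers): K_1 = 107.436 − 3.36×38.16 = −20.7816; K_2 = 0 − 3.36×(0.861 + 0) = −2.89296.
Balance: K_1 = K_2 − x×(3.36 − 2.69), so x = (K_2 − K_1)/(3.36 − 2.69) = 17.8886/0.67 = 26.7 km.

26.7 km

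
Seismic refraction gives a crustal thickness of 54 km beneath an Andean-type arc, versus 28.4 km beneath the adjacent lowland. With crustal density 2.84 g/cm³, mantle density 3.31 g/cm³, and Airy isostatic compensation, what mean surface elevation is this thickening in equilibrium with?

3.64 km

Excess crust Δ = 54 km − 28.4 km = 25.6 km, split between elevation h and root r with h + r = Δ.
Airy balance ρ_c h = (ρ_m − ρ_c) r gives r = h ρ_c/(ρ_m − ρ_c), so h (1 + ρ_c/(ρ_m − ρ_c)) = Δ, i.e. h = Δ (ρ_m − ρ_c)/ρ_m.
h = 25.6 km × 0.47/3.31 = 3.64 km.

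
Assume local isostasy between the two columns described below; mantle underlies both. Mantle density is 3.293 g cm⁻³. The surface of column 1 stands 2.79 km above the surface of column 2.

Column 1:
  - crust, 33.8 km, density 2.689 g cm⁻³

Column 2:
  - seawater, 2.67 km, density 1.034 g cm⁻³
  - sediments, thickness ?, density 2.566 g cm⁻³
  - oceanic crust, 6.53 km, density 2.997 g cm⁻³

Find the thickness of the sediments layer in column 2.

4.49 km

Take the compensation level at the base of the deeper column (depth z_c below the surface of column 1) and equate Σ ρ_i t_i down to z_c; mantle fills any gap and the z_c terms cancel.
Column 1: 33.8×2.689 + (z_c − 33.8)×3.293
Column 2: 2.79×0 + 2.67×1.034 + x×2.566 + 6.53×2.997 + (z_c − 2.79 − 9.2 − x)×3.293
The z_c×3.293 term appears on both sides and cancels. Collect the known terms of each column as K = Σ(ρt)_known − 3.293 × (depth of known layers): K_1 = 90.8882 − 3.293×33.8 = −20.4152; K_2 = 22.33119 − 3.293×(2.79 + 9.2) = −17.15188.
Balance: K_1 = K_2 − x×(3.293 − 2.566), so x = (K_2 − K_1)/(3.293 − 2.566) = 3.26332/0.727 = 4.49 km.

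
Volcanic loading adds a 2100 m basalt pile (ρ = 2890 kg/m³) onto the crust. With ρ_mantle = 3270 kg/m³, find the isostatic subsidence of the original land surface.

Subaerial loading: s = t ρ_load / ρ_m.
s = 2100 m × 2890/3270 = 1860 m.

1860 m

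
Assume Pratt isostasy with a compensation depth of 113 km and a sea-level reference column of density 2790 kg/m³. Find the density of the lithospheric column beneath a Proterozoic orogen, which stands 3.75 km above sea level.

2700 kg/m³

Pratt balance: ρ_ref D = ρ (D + h).
ρ = ρ_ref D/(D + h) = 2790 × 113 km/(113 km + 3.75 km) = 2700 kg/m³.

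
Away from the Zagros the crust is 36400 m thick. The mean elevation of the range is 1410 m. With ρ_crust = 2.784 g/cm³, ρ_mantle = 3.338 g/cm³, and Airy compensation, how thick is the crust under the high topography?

Root depth r = h ρ_c / (ρ_m − ρ_c) = 1410 m × 2.784 / 0.554 = 7086 m.
Total thickness = T + h + r = 36400 m + 1410 m + 7086 m = 44900 m.

44900 m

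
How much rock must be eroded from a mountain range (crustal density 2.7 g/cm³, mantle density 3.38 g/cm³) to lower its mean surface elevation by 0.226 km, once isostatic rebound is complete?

Net drop Δ = e − u = e − e ρ_c/ρ_m = e (ρ_m − ρ_c)/ρ_m.
e = Δ ρ_m/(ρ_m − ρ_c) = 0.226 km × 3.38/0.68 = 1.12 km.

1.12 km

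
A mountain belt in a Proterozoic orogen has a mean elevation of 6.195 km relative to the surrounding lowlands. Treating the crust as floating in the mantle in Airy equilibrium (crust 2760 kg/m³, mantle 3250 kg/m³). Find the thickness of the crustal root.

34.9 km

In Airy isostatic equilibrium: the weight of the topography is balanced by the buoyancy of the root, ρ_c h = (ρ_m − ρ_c) r.
r = h · ρ_c / (ρ_m − ρ_c) = 6.195 km × 2760 / (3250 − 2760) = 34.9 km.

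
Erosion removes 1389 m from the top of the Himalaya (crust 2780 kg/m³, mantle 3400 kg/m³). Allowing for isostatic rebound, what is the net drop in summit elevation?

253 m

Rebound u = e ρ_c/ρ_m = 1389 m × 2780/3400 = 1136 m.
Net surface drop = e − u = 1389 m − 1136 m = e (ρ_m − ρ_c)/ρ_m = 253 m.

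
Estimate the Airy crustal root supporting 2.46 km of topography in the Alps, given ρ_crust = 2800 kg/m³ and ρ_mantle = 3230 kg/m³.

16 km

By Archimedes' principle applied to the lithosphere: the weight of the topography is balanced by the buoyancy of the root, ρ_c h = (ρ_m − ρ_c) r.
r = h · ρ_c / (ρ_m − ρ_c) = 2.46 km × 2800 / (3230 − 2800) = 16 km.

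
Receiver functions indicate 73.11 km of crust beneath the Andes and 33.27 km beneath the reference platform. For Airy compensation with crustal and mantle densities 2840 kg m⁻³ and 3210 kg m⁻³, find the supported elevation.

Excess crust Δ = 73.11 km − 33.27 km = 39.84 km, split between elevation h and root r with h + r = Δ.
Airy balance ρ_c h = (ρ_m − ρ_c) r gives r = h ρ_c/(ρ_m − ρ_c), so h (1 + ρ_c/(ρ_m − ρ_c)) = Δ, i.e. h = Δ (ρ_m − ρ_c)/ρ_m.
h = 39.84 km × 370/3210 = 4.59 km.

4.59 km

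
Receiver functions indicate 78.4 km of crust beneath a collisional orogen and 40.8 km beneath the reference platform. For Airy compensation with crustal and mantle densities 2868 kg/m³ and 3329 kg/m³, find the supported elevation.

5.21 km

Excess crust Δ = 78.4 km − 40.8 km = 37.6 km, split between elevation h and root r with h + r = Δ.
Airy balance ρ_c h = (ρ_m − ρ_c) r gives r = h ρ_c/(ρ_m − ρ_c), so h (1 + ρ_c/(ρ_m − ρ_c)) = Δ, i.e. h = Δ (ρ_m − ρ_c)/ρ_m.
h = 37.6 km × 461/3329 = 5.21 km.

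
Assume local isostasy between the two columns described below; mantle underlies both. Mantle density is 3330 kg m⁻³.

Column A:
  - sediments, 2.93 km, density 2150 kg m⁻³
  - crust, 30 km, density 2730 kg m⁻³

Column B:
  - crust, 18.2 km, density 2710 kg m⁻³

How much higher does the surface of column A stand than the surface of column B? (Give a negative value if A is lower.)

For any compensation level in the mantle, the mantle terms cancel and isostasy reduces to e = (Σt_A − Σt_B) − (Σ(ρt)_A − Σ(ρt)_B) / ρ_m.
Σt_A = 32.93 km; Σt_B = 18.2 km; Σ(ρt)_A = 88199.5; Σ(ρt)_B = 49322 (in km·kg m⁻³).
e = (32.93 − 18.2) − (88199.5 − 49322) / 3330 = 3.06 km.

3.06 km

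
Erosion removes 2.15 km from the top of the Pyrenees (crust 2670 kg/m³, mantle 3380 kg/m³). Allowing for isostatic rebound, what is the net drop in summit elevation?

0.452 km

Rebound u = e ρ_c/ρ_m = 2.15 km × 2670/3380 = 1.698 km.
Net surface drop = e − u = 2.15 km − 1.698 km = e (ρ_m − ρ_c)/ρ_m = 0.452 km.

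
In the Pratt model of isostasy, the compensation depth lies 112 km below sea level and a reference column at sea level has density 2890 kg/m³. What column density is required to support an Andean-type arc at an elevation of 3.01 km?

2810 kg/m³

Pratt balance: ρ_ref D = ρ (D + h).
ρ = ρ_ref D/(D + h) = 2890 × 112 km/(112 km + 3.01 km) = 2810 kg/m³.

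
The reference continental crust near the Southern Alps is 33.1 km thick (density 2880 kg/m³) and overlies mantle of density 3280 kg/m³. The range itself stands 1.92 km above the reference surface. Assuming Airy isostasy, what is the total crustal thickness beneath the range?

Root depth r = h ρ_c / (ρ_m − ρ_c) = 1.92 km × 2880 / 400 = 13.82 km.
Total thickness = T + h + r = 33.1 km + 1.92 km + 13.82 km = 48.8 km.

48.8 km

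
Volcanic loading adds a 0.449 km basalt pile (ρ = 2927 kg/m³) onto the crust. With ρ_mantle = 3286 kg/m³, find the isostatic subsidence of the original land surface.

Subaerial loading: s = t ρ_load / ρ_m.
s = 0.449 km × 2927/3286 = 0.4 km.

0.4 km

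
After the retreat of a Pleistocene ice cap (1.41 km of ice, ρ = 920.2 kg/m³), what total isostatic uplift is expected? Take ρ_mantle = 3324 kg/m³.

0.39 km

Removing the load lets mantle flow back in; uplift u satisfies ρ_ice t = ρ_m u.
u = t ρ_ice/ρ_m = 1.41 km × 920.2/3324 = 0.39 km.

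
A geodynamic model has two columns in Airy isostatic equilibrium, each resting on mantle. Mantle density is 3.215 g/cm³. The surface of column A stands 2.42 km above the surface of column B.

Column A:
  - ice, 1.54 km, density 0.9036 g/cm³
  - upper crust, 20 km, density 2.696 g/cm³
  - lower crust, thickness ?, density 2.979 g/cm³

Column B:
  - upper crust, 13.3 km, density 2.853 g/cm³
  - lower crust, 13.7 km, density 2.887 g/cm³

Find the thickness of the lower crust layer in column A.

Take the compensation level at the base of the deeper column (depth z_c below the surface of column A) and equate Σ ρ_i t_i down to z_c; mantle fills any gap and the z_c terms cancel.
Column A: 1.54×0.9036 + 20×2.696 + x×2.979 + (z_c − 21.54 − x)×3.215
Column B: 2.42×0 + 13.3×2.853 + 13.7×2.887 + (z_c − 2.42 − 27)×3.215
The z_c×3.215 term appears on both sides and cancels. Collect the known terms of each column as K = Σ(ρt)_known − 3.215 × (depth of known layers): K_A = 55.311544 − 3.215×21.54 = −13.939556; K_B = 77.4968 − 3.215×(2.42 + 27) = −17.0885.
Balance: K_A − x×(3.215 − 2.979) = K_B, so x = (K_A − K_B)/(3.215 − 2.979) = 3.14894/0.236 = 13.3 km.

13.3 km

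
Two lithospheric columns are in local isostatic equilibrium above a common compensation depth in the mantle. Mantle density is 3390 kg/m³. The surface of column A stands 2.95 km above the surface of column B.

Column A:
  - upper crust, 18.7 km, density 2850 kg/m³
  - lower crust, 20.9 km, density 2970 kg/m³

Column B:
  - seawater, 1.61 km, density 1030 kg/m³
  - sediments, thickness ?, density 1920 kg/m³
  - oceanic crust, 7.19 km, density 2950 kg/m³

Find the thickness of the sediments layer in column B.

Take the compensation level at the base of the deeper column (depth z_c below the surface of column A) and equate Σ ρ_i t_i down to z_c; mantle fills any gap and the z_c terms cancel.
Column A: 18.7×2850 + 20.9×2970 + (z_c − 39.6)×3390
Column B: 2.95×0 + 1.61×1030 + x×1920 + 7.19×2950 + (z_c − 2.95 − 8.8 − x)×3390
The z_c×3390 term appears on both sides and cancels. Collect the known terms of each column as K = Σ(ρt)_known − 3390 × (depth of known layers): K_A = 115368 − 3390×39.6 = −18876; K_B = 22868.8 − 3390×(2.95 + 8.8) = −16963.7.
Balance: K_A = K_B − x×(3390 − 1920), so x = (K_B − K_A)/(3390 − 1920) = 1912.3/1470 = 1.3 km.

1.3 km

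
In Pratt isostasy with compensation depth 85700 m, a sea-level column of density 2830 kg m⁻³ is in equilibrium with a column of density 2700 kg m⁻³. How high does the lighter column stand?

4130 m

ρ_ref D = ρ (D + h) → h = D (ρ_ref − ρ)/ρ.
h = 85700 m × (2830 − 2700)/2700 = 4130 m.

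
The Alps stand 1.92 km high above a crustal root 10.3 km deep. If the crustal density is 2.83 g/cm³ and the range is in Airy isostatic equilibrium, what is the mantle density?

3.36 g/cm³

Airy balance: ρ_c h = (ρ_m − ρ_c) r → ρ_m = ρ_c (1 + h/r).
ρ_m = 2.83 × (1 + 1.92 km/10.3 km) = 3.36 g/cm³.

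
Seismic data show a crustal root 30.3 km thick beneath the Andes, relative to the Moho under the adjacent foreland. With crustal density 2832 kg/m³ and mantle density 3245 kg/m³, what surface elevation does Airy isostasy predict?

4.42 km

In Airy isostatic equilibrium: ρ_c h = (ρ_m − ρ_c) r.
h = r (ρ_m − ρ_c) / ρ_c = 30.3 km × (3245 − 2832) / 2832 = 4.42 km.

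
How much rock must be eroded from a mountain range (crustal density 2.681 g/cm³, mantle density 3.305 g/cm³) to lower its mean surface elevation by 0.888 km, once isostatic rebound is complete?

Net drop Δ = e − u = e − e ρ_c/ρ_m = e (ρ_m − ρ_c)/ρ_m.
e = Δ ρ_m/(ρ_m − ρ_c) = 0.888 km × 3.305/0.624 = 4.7 km.

4.7 km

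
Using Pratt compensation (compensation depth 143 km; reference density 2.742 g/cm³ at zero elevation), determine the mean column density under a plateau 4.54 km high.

Pratt balance: ρ_ref D = ρ (D + h).
ρ = ρ_ref D/(D + h) = 2.742 × 143 km/(143 km + 4.54 km) = 2.66 g/cm³.

2.66 g/cm³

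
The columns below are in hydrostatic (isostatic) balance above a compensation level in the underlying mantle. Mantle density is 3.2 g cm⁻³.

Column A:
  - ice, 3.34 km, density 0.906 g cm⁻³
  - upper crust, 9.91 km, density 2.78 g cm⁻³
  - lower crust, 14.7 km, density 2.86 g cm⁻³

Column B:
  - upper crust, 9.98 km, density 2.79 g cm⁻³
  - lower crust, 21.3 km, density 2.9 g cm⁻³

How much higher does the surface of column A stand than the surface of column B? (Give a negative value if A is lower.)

1.98 km

For any compensation level in the mantle, the mantle terms cancel and isostasy reduces to e = (Σt_A − Σt_B) − (Σ(ρt)_A − Σ(ρt)_B) / ρ_m.
Σt_A = 27.95 km; Σt_B = 31.28 km; Σ(ρt)_A = 72.61784; Σ(ρt)_B = 89.6142 (in km·g cm⁻³).
e = (27.95 − 31.28) − (72.61784 − 89.6142) / 3.2 = 1.98 km.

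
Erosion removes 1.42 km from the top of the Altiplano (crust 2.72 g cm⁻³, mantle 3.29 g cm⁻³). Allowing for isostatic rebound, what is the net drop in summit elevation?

Rebound u = e ρ_c/ρ_m = 1.42 km × 2.72/3.29 = 1.174 km.
Net surface drop = e − u = 1.42 km − 1.174 km = e (ρ_m − ρ_c)/ρ_m = 0.246 km.

0.246 km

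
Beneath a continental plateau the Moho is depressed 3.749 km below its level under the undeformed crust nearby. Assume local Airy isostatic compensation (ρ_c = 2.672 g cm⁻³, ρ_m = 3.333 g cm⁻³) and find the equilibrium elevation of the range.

By Archimedes' principle applied to the lithosphere: ρ_c h = (ρ_m − ρ_c) r.
h = r (ρ_m − ρ_c) / ρ_c = 3.749 km × (3.333 − 2.672) / 2.672 = 0.927 km.

0.927 km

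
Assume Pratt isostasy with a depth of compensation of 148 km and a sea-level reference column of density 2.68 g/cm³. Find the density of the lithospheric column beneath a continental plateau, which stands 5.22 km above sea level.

2.59 g/cm³

Pratt balance: ρ_ref D = ρ (D + h).
ρ = ρ_ref D/(D + h) = 2.68 × 148 km/(148 km + 5.22 km) = 2.59 g/cm³.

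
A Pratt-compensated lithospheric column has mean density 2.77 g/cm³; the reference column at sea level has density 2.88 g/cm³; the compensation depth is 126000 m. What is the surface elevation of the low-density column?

ρ_ref D = ρ (D + h) → h = D (ρ_ref − ρ)/ρ.
h = 126000 m × (2.88 − 2.77)/2.77 = 5000 m.

5000 m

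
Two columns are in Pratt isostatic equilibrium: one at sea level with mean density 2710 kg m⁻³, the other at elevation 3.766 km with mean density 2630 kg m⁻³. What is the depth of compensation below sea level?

124 km

ρ_ref D = ρ (D + h) → D (ρ_ref − ρ) = ρ h.
D = ρ h/(ρ_ref − ρ) = 2630 × 3.766 km/(2710 − 2630) = 124 km.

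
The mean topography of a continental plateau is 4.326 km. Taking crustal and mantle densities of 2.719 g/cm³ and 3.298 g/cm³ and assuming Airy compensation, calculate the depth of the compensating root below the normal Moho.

For local isostatic compensation: the weight of the topography is balanced by the buoyancy of the root, ρ_c h = (ρ_m − ρ_c) r.
r = h · ρ_c / (ρ_m − ρ_c) = 4.326 km × 2.719 / (3.298 − 2.719) = 20.3 km.

20.3 km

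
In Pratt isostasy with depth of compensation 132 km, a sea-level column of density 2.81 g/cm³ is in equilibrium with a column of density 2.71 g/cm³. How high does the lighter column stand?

4.87 km

ρ_ref D = ρ (D + h) → h = D (ρ_ref − ρ)/ρ.
h = 132 km × (2.81 − 2.71)/2.71 = 4.87 km.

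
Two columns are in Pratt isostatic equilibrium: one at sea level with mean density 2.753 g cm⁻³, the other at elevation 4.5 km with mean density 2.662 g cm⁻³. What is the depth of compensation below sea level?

132 km

ρ_ref D = ρ (D + h) → D (ρ_ref − ρ) = ρ h.
D = ρ h/(ρ_ref − ρ) = 2.662 × 4.5 km/(2.753 − 2.662) = 132 km.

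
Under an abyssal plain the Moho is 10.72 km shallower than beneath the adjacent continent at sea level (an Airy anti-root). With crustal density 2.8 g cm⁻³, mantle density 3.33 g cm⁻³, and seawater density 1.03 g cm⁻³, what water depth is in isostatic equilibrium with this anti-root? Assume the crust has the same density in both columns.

Replacing a thickness d of crust by seawater at the top must be balanced by replacing crust with mantle at the base: d (ρ_c − ρ_w) = a (ρ_m − ρ_c).
d = a (ρ_m − ρ_c)/(ρ_c − ρ_w) = 10.72 km × 0.53/1.77 = 3.21 km.

3.21 km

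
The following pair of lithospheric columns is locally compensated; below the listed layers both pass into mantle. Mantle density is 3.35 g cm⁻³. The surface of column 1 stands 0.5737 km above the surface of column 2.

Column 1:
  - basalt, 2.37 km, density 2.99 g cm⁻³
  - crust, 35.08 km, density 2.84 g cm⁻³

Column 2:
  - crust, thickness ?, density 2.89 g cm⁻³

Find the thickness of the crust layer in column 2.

Take the compensation level at the base of the deeper column (depth z_c below the surface of column 1) and equate Σ ρ_i t_i down to z_c; mantle fills any gap and the z_c terms cancel.
Column 1: 2.37×2.99 + 35.08×2.84 + (z_c − 37.45)×3.35
Column 2: 0.5737×0 + x×2.89 + (z_c − 0.5737 − 0 − x)×3.35
The z_c×3.35 term appears on both sides and cancels. Collect the known terms of each column as K = Σ(ρt)_known − 3.35 × (depth of known layers): K_1 = 106.7135 − 3.35×37.45 = −18.744; K_2 = 0 − 3.35×(0.5737 + 0) = −1.921895.
Balance: K_1 = K_2 − x×(3.35 − 2.89), so x = (K_2 − K_1)/(3.35 − 2.89) = 16.8221/0.46 = 36.6 km.

36.6 km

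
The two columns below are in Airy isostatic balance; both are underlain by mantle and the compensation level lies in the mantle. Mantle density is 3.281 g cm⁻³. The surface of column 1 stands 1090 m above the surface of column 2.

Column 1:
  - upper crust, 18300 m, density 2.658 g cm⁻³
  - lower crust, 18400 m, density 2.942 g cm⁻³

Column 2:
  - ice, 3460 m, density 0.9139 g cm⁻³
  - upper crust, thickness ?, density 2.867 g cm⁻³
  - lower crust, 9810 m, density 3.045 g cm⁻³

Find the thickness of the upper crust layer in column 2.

8590 m

Take the compensation level at the base of the deeper column (depth z_c below the surface of column 1) and equate Σ ρ_i t_i down to z_c; mantle fills any gap and the z_c terms cancel.
Column 1: 18300×2.658 + 18400×2.942 + (z_c − 36700)×3.281
Column 2: 1090×0 + 3460×0.9139 + x×2.867 + 9810×3.045 + (z_c − 1090 − 13270 − x)×3.281
The z_c×3.281 term appears on both sides and cancels. Collect the known terms of each column as K = Σ(ρt)_known − 3.281 × (depth of known layers): K_1 = 102774.2 − 3.281×36700 = −17638.5; K_2 = 33033.544 − 3.281×(1090 + 13270) = −14081.616.
Balance: K_1 = K_2 − x×(3.281 − 2.867), so x = (K_2 − K_1)/(3.281 − 2.867) = 3556.88/0.414 = 8590 m.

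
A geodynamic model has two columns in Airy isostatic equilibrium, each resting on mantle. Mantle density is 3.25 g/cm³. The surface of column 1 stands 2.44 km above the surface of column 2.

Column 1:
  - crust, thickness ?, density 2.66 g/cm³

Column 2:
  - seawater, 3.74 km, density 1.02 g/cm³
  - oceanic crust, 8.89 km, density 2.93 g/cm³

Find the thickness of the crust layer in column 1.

32.4 km

Take the compensation level at the base of the deeper column (depth z_c below the surface of column 1) and equate Σ ρ_i t_i down to z_c; mantle fills any gap and the z_c terms cancel.
Column 1: x×2.66 + (z_c − 0 − x)×3.25
Column 2: 2.44×0 + 3.74×1.02 + 8.89×2.93 + (z_c − 2.44 − 12.63)×3.25
The z_c×3.25 term appears on both sides and cancels. Collect the known terms of each column as K = Σ(ρt)_known − 3.25 × (depth of known layers): K_1 = 0 − 3.25×0 = 0; K_2 = 29.8625 − 3.25×(2.44 + 12.63) = −19.115.
Balance: K_1 − x×(3.25 − 2.66) = K_2, so x = (K_1 − K_2)/(3.25 − 2.66) = 19.115/0.59 = 32.4 km.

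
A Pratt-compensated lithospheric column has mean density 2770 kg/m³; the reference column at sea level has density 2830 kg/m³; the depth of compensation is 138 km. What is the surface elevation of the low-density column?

2.99 km

ρ_ref D = ρ (D + h) → h = D (ρ_ref − ρ)/ρ.
h = 138 km × (2830 − 2770)/2770 = 2.99 km.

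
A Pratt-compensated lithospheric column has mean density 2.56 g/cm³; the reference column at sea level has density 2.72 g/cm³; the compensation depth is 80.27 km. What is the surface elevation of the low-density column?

5.02 km

ρ_ref D = ρ (D + h) → h = D (ρ_ref − ρ)/ρ.
h = 80.27 km × (2.72 − 2.56)/2.56 = 5.02 km.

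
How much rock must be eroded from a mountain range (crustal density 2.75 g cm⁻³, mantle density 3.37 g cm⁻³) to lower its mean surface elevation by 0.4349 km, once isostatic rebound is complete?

Net drop Δ = e − u = e − e ρ_c/ρ_m = e (ρ_m − ρ_c)/ρ_m.
e = Δ ρ_m/(ρ_m − ρ_c) = 0.4349 km × 3.37/0.62 = 2.36 km.

2.36 km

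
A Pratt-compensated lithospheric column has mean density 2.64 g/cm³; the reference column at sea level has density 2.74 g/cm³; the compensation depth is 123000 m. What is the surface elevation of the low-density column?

ρ_ref D = ρ (D + h) → h = D (ρ_ref − ρ)/ρ.
h = 123000 m × (2.74 − 2.64)/2.64 = 4660 m.

4660 m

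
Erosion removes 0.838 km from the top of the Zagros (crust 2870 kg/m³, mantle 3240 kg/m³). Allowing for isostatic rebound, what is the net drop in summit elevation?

Rebound u = e ρ_c/ρ_m = 0.838 km × 2870/3240 = 0.7423 km.
Net surface drop = e − u = 0.838 km − 0.7423 km = e (ρ_m − ρ_c)/ρ_m = 0.0957 km.

0.0957 km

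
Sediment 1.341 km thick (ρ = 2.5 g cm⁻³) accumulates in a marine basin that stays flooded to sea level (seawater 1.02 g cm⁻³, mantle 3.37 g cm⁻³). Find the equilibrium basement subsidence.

0.845 km

Submarine loading: the sediment displaces seawater, and the subsidence is in turn flooded, so s (ρ_m − ρ_w) = t (ρ_sed − ρ_w).
s = 1.341 km × (2.5 − 1.02) / (3.37 − 1.02) = 0.845 km.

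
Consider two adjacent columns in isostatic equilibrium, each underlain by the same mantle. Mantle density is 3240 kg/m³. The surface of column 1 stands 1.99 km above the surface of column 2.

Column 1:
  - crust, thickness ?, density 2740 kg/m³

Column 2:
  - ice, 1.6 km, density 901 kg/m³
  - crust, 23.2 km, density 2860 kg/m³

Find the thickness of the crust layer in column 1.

38 km

Take the compensation level at the base of the deeper column (depth z_c below the surface of column 1) and equate Σ ρ_i t_i down to z_c; mantle fills any gap and the z_c terms cancel.
Column 1: x×2740 + (z_c − 0 − x)×3240
Column 2: 1.99×0 + 1.6×901 + 23.2×2860 + (z_c − 1.99 − 24.8)×3240
The z_c×3240 term appears on both sides and cancels. Collect the known terms of each column as K = Σ(ρt)_known − 3240 × (depth of known layers): K_1 = 0 − 3240×0 = 0; K_2 = 67793.6 − 3240×(1.99 + 24.8) = −19006.
Balance: K_1 − x×(3240 − 2740) = K_2, so x = (K_1 − K_2)/(3240 − 2740) = 19006/500 = 38 km.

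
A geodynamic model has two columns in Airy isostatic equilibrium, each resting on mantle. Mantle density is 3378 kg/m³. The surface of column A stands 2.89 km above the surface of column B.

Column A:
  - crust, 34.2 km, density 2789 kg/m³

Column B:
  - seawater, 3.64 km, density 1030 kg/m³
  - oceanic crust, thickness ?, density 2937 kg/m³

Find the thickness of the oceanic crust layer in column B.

Take the compensation level at the base of the deeper column (depth z_c below the surface of column A) and equate Σ ρ_i t_i down to z_c; mantle fills any gap and the z_c terms cancel.
Column A: 34.2×2789 + (z_c − 34.2)×3378
Column B: 2.89×0 + 3.64×1030 + x×2937 + (z_c − 2.89 − 3.64 − x)×3378
The z_c×3378 term appears on both sides and cancels. Collect the known terms of each column as K = Σ(ρt)_known − 3378 × (depth of known layers): K_A = 95383.8 − 3378×34.2 = −20143.8; K_B = 3749.2 − 3378×(2.89 + 3.64) = −18309.14.
Balance: K_A = K_B − x×(3378 − 2937), so x = (K_B − K_A)/(3378 − 2937) = 1834.66/441 = 4.16 km.

4.16 km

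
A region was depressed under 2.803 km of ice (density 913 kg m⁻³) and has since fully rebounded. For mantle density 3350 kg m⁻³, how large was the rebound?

Removing the load lets mantle flow back in; uplift u satisfies ρ_ice t = ρ_m u.
u = t ρ_ice/ρ_m = 2.803 km × 913/3350 = 0.764 km.

0.764 km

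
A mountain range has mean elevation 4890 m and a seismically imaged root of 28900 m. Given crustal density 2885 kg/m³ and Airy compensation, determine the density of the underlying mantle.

Airy balance: ρ_c h = (ρ_m − ρ_c) r → ρ_m = ρ_c (1 + h/r).
ρ_m = 2885 × (1 + 4890 m/28900 m) = 3370 kg/m³.

3370 kg/m³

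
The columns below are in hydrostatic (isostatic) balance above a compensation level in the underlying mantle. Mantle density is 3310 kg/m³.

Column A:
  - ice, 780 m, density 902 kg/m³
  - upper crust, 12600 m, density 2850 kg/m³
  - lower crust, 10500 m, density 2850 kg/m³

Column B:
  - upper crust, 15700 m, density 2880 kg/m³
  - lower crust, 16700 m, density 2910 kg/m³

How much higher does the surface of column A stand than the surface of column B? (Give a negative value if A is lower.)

For any compensation level in the mantle, the mantle terms cancel and isostasy reduces to e = (Σt_A − Σt_B) − (Σ(ρt)_A − Σ(ρt)_B) / ρ_m.
Σt_A = 23880 m; Σt_B = 32400 m; Σ(ρt)_A = 66538560; Σ(ρt)_B = 93813000 (in m·kg/m³).
e = (23880 − 32400) − (66538560 − 93813000) / 3310 = −280 m.

−280 m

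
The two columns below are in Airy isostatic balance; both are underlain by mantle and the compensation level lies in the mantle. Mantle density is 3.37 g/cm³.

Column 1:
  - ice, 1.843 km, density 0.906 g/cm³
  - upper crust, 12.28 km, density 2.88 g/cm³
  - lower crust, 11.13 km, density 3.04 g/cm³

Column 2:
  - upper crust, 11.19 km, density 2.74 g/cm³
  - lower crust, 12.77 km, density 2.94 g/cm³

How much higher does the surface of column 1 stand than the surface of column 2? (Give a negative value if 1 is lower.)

0.502 km

For any compensation level in the mantle, the mantle terms cancel and isostasy reduces to e = (Σt_1 − Σt_2) − (Σ(ρt)_1 − Σ(ρt)_2) / ρ_m.
Σt_1 = 25.253 km; Σt_2 = 23.96 km; Σ(ρt)_1 = 70.871358; Σ(ρt)_2 = 68.2044 (in km·g/cm³).
e = (25.253 − 23.96) − (70.871358 − 68.2044) / 3.37 = 0.502 km.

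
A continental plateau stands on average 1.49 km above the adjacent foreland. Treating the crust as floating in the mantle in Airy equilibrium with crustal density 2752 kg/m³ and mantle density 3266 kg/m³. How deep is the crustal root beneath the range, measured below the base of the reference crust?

7.98 km

Equating mass per unit area of the two columns: the weight of the topography is balanced by the buoyancy of the root, ρ_c h = (ρ_m − ρ_c) r.
r = h · ρ_c / (ρ_m − ρ_c) = 1.49 km × 2752 / (3266 − 2752) = 7.98 km.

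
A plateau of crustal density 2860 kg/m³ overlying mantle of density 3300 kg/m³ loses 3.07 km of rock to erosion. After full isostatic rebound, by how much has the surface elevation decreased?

0.409 km

Rebound u = e ρ_c/ρ_m = 3.07 km × 2860/3300 = 2.661 km.
Net surface drop = e − u = 3.07 km − 2.661 km = e (ρ_m − ρ_c)/ρ_m = 0.409 km.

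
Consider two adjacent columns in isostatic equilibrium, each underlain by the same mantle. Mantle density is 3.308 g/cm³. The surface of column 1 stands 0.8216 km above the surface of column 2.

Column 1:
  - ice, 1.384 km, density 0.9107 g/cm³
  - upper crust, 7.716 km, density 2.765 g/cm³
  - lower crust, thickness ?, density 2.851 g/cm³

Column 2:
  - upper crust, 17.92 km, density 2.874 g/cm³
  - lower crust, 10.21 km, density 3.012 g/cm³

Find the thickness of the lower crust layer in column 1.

Take the compensation level at the base of the deeper column (depth z_c below the surface of column 1) and equate Σ ρ_i t_i down to z_c; mantle fills any gap and the z_c terms cancel.
Column 1: 1.384×0.9107 + 7.716×2.765 + x×2.851 + (z_c − 9.1 − x)×3.308
Column 2: 0.8216×0 + 17.92×2.874 + 10.21×3.012 + (z_c − 0.8216 − 28.13)×3.308
The z_c×3.308 term appears on both sides and cancels. Collect the known terms of each column as K = Σ(ρt)_known − 3.308 × (depth of known layers): K_1 = 22.5951488 − 3.308×9.1 = −7.5076512; K_2 = 82.2546 − 3.308×(0.8216 + 28.13) = −13.5172928.
Balance: K_1 − x×(3.308 − 2.851) = K_2, so x = (K_1 − K_2)/(3.308 − 2.851) = 6.00964/0.457 = 13.2 km.

13.2 km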